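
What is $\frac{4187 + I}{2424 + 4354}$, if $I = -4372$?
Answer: $- \frac{185}{6778} \approx -0.027294$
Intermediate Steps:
$\frac{4187 + I}{2424 + 4354} = \frac{4187 - 4372}{2424 + 4354} = - \frac{185}{6778}$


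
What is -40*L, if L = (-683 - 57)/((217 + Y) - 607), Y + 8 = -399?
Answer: -29600/797 ≈ -37.139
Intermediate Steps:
Y = -407 (Y = -8 - 399 = -407)
L = 740/797 (L = (-683 - 57)/((217 - 407) - 607) = -740/(-190 - 607) = -740/(-797) = -740*(-1/797) = 740/797 ≈ 0.92848)
-40*L = -40*740/797 = -29600/797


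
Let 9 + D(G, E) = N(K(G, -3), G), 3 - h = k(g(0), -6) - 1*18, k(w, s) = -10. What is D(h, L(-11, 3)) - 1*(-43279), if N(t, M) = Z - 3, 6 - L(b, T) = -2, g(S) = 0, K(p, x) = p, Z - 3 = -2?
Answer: 43268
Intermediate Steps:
Z = 1 (Z = 3 - 2 = 1)
L(b, T) = 8 (L(b, T) = 6 - 1*(-2) = 6 + 2 = 8)
h = 31 (h = 3 - (-10 - 1*18) = 3 - (-10 - 18) = 3 - 1*(-28) = 3 + 28 = 31)
N(t, M) = -2 (N(t, M) = 1 - 3 = -2)
D(G, E) = -11 (D(G, E) = -9 - 2 = -11)
D(h, L(-11, 3)) - 1*(-43279) = -11 - 1*(-43279) = -11 + 43279 = 43268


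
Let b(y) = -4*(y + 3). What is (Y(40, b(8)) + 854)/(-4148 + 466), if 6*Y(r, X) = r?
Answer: -1291/5523 ≈ -0.23375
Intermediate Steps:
b(y) = -12 - 4*y (b(y) = -4*(3 + y) = -12 - 4*y)
Y(r, X) = r/6
(Y(40, b(8)) + 854)/(-4148 + 466) = ((⅙)*40 + 854)/(-4148 + 466) = (20/3 + 854)/(-3682) = (2582/3)*(-1/3682) = -1291/5523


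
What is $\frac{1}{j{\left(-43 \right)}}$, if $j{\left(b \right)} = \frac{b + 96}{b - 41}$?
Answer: $- \frac{84}{53} \approx -1.5849$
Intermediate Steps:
$j{\left(b \right)} = \frac{96 + b}{-41 + b}$
$\frac{1}{j{\left(-43 \right)}} = \frac{1}{\frac{1}{-41 - 43} \left(96 - 43\right)} = \frac{1}{\frac{1}{-84} \cdot 53} = \frac{1}{\left(- \frac{1}{84}\right) 53} = \frac{1}{- \frac{53}{84}} = - \frac{84}{53}$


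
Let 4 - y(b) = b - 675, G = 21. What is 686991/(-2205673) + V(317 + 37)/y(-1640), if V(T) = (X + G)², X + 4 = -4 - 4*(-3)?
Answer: -214586504/5114955687 ≈ -0.041953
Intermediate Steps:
X = 4 (X = -4 + (-4 - 4*(-3)) = -4 + (-4 + 12) = -4 + 8 = 4)
y(b) = 679 - b (y(b) = 4 - (b - 675) = 4 - (-675 + b) = 4 + (675 - b) = 679 - b)
V(T) = 625 (V(T) = (4 + 21)² = 25² = 625)
686991/(-2205673) + V(317 + 37)/y(-1640) = 686991/(-2205673) + 625/(679 - 1*(-1640)) = 686991*(-1/2205673) + 625/(679 + 1640) = -686991/2205673 + 625/2319 = -214586504/5114955687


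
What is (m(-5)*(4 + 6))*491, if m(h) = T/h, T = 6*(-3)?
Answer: 17676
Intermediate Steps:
T = -18
m(h) = -18/h
(m(-5)*(4 + 6))*491 = ((-18/(-5))*(4 + 6))*491 = (-18*(-⅕)*10)*491 = ((18/5)*10)*491 = 36*491 = 17676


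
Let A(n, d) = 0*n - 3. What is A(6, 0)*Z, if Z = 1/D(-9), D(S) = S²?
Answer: -1/27 ≈ -0.037037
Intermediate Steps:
A(n, d) = -3 (A(n, d) = 0 - 3 = -3)
Z = 1/81 (Z = 1/((-9)²) = 1/81 ≈ 0.012346)
A(6, 0)*Z = -3*1/81 = -1/27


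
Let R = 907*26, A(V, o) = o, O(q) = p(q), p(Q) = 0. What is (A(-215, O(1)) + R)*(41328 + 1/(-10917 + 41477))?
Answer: 14891840582671/15280 ≈ 9.7460e+8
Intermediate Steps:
O(q) = 0
R = 23582
(A(-215, O(1)) + R)*(41328 + 1/(-10917 + 41477)) = (0 + 23582)*(41328 + 1/(-10917 + 41477)) = 23582*(41328 + 1/30560) = 23582*(1262983681/30560) = 14891840582671/15280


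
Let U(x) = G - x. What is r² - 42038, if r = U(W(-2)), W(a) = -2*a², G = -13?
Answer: -42013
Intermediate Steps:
U(x) = -13 - x
r = -5 (r = -13 - (-2)*(-2)² = -13 - (-2)*4 = -13 - 1*(-8) = -13 + 8 = -5)
r² - 42038 = (-5)² - 42038 = 25 - 42038 = -42013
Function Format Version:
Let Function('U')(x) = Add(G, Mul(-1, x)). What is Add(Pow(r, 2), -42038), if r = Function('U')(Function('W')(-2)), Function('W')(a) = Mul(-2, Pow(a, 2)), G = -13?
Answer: -42013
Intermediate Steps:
Function('U')(x) = Add(-13, Mul(-1, x))
r = -5 (r = Add(-13, Mul(-1, Mul(-2, Pow(-2, 2)))) = Add(-13, Mul(-1, Mul(-2, 4))) = Add(-13, Mul(-1, -8)) = Add(-13, 8) = -5)
Add(Pow(r, 2), -42038) = Add(Pow(-5, 2), -42038) = Add(25, -42038) = -42013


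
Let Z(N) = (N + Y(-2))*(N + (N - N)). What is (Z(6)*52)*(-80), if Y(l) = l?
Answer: -99840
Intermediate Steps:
Z(N) = N*(-2 + N) (Z(N) = (N - 2)*(N + (N - N)) = (-2 + N)*(N + 0) = (-2 + N)*N = N*(-2 + N))
(Z(6)*52)*(-80) = ((6*(-2 + 6))*52)*(-80) = ((6*4)*52)*(-80) = (24*52)*(-80) = 1248*(-80) = -99840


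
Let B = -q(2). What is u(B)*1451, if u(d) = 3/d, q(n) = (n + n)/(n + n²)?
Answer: -13059/2 ≈ -6529.5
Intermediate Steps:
q(n) = 2*n/(n + n²) (q(n) = (2*n)/(n + n²) = 2*n/(n + n²))
B = -⅔ (B = -2/(1 + 2) = -2/3 = -1*⅔ = -⅔ ≈ -0.66667)
u(B)*1451 = (3/(-⅔))*1451 = (3*(-3/2))*1451 = -9/2*1451 = -13059/2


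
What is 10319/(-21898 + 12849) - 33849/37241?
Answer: -690589480/336993809 ≈ -2.0493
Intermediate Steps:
10319/(-21898 + 12849) - 33849/37241 = 10319/(-9049) - 33849*1/37241 = 10319*(-1/9049) - 33849/37241 = -10319/9049 - 33849/37241 = -690589480/336993809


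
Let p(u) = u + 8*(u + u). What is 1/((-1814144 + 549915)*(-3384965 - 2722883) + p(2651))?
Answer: 1/7721718614259 ≈ 1.2950e-13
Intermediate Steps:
p(u) = 17*u (p(u) = u + 8*(2*u) = u + 16*u = 17*u)
1/((-1814144 + 549915)*(-3384965 - 2722883) + p(2651)) = 1/((-1814144 + 549915)*(-3384965 - 2722883) + 17*2651) = 1/(-1264229*(-6107848) + 45067) = 1/(7721718569192 + 45067) = 1/7721718614259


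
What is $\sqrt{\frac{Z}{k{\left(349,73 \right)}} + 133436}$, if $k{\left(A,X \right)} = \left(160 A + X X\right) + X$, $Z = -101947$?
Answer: $\frac{\sqrt{500456491571730}}{61242} \approx 365.29$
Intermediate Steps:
$k{\left(A,X \right)} = X + X^{2} + 160 A$ ($k{\left(A,X \right)} = \left(160 A + X^{2}\right) + X = \left(X^{2} + 160 A\right) + X = X + X^{2} + 160 A$)
$\sqrt{\frac{Z}{k{\left(349,73 \right)}} + 133436} = \sqrt{- \frac{101947}{73 + 73^{2} + 160 \cdot 349} + 133436} = \sqrt{- \frac{101947}{73 + 5329 + 55840} + 133436} = \sqrt{- \frac{101947}{61242} + 133436} = \sqrt{\frac{8171785565}{61242}} = \frac{\sqrt{500456491571730}}{61242}$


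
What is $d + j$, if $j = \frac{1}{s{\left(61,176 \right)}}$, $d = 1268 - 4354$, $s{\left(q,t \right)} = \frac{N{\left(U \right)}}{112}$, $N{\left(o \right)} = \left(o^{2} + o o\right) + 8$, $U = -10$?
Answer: $- \frac{40111}{13} \approx -3085.5$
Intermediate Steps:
$N{\left(o \right)} = 8 + 2 o^{2}$ ($N{\left(o \right)} = \left(o^{2} + o^{2}\right) + 8 = 2 o^{2} + 8 = 8 + 2 o^{2}$)
$s{\left(q,t \right)} = \frac{13}{7}$ ($s{\left(q,t \right)} = \frac{8 + 2 \left(-10\right)^{2}}{112} = \left(8 + 2 \cdot 100\right) \frac{1}{112} = \left(8 + 200\right) \frac{1}{112} = 208 \cdot \frac{1}{112} = \frac{13}{7}$)
$d = -3086$
$j = \frac{7}{13}$ ($j = \frac{1}{\frac{13}{7}} = \frac{7}{13} \approx 0.53846$)
$d + j = -3086 + \frac{7}{13} = - \frac{40111}{13}$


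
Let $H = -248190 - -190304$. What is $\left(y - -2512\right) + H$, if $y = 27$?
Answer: $-55347$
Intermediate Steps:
$H = -57886$ ($H = -248190 + 190304 = -57886$)
$\left(y - -2512\right) + H = \left(27 - -2512\right) - 57886 = \left(27 + 2512\right) - 57886 = 2539 - 57886 = -55347$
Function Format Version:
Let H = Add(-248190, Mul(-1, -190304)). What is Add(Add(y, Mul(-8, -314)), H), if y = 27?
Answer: -55347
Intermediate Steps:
H = -57886 (H = Add(-248190, 190304) = -57886)
Add(Add(y, Mul(-8, -314)), H) = Add(Add(27, Mul(-8, -314)), -57886) = Add(Add(27, 2512), -57886) = Add(2539, -57886) = -55347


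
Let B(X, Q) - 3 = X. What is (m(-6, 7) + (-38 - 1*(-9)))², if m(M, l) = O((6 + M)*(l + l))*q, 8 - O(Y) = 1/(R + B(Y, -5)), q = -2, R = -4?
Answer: 2209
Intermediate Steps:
B(X, Q) = 3 + X
O(Y) = 8 - 1/(-1 + Y) (O(Y) = 8 - 1/(-4 + (3 + Y)) = 8 - 1/(-1 + Y))
m(M, l) = -2*(-9 + 16*l*(6 + M))/(-1 + 2*l*(6 + M)) (m(M, l) = ((-9 + 8*((6 + M)*(l + l)))/(-1 + (6 + M)*(l + l)))*(-2) = ((-9 + 8*((6 + M)*(2*l)))/(-1 + (6 + M)*(2*l)))*(-2) = ((-9 + 8*(2*l*(6 + M)))/(-1 + 2*l*(6 + M)))*(-2) = ((-9 + 16*l*(6 + M))/(-1 + 2*l*(6 + M)))*(-2) = -2*(-9 + 16*l*(6 + M))/(-1 + 2*l*(6 + M)))
(m(-6, 7) + (-38 - 1*(-9)))² = (2*(9 - 16*7*(6 - 6))/(-1 + 2*7*(6 - 6)) + (-38 - 1*(-9)))² = (2*(9 - 16*7*0)/(-1 + 2*7*0) + (-38 + 9))² = (2*(9 + 0)/(-1 + 0) - 29)² = (2*9/(-1) - 29)² = (2*(-1)*9 - 29)² = (-18 - 29)² = (-47)² = 2209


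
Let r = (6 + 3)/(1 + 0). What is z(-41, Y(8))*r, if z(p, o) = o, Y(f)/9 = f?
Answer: 648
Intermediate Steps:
Y(f) = 9*f
r = 9 (r = 9/1 = 9*1 = 9)
z(-41, Y(8))*r = (9*8)*9 = 72*9 = 648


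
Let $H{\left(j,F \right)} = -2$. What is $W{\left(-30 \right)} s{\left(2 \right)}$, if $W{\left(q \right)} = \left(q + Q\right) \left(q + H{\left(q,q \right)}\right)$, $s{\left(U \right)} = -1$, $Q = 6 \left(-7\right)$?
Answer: $-2304$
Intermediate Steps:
$Q = -42$
$W{\left(q \right)} = \left(-42 + q\right) \left(-2 + q\right)$ ($W{\left(q \right)} = \left(q - 42\right) \left(q - 2\right) = \left(-42 + q\right) \left(-2 + q\right)$)
$W{\left(-30 \right)} s{\left(2 \right)} = \left(84 + \left(-30\right)^{2} - -1320\right) \left(-1\right) = \left(84 + 900 + 1320\right) \left(-1\right) = 2304 \left(-1\right) = -2304$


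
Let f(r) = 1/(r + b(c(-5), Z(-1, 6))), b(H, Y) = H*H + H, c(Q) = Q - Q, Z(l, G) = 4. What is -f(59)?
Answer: -1/59 ≈ -0.016949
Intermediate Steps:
c(Q) = 0
b(H, Y) = H + H**2 (b(H, Y) = H**2 + H = H + H**2)
f(r) = 1/r (f(r) = 1/(r + 0*(1 + 0)) = 1/(r + 0*1) = 1/(r + 0) = 1/r)
-f(59) = -1/59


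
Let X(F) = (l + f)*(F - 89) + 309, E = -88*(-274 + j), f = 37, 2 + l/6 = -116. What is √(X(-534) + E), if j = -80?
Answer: √449494 ≈ 670.44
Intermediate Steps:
l = -708 (l = -12 + 6*(-116) = -12 - 696 = -708)
E = 31152 (E = -88*(-274 - 80) = -88*(-354) = 31152)
X(F) = 60028 - 671*F (X(F) = (-708 + 37)*(F - 89) + 309 = -671*(-89 + F) + 309 = (59719 - 671*F) + 309 = 60028 - 671*F)
√(X(-534) + E) = √((60028 - 671*(-534)) + 31152) = √((60028 + 358314) + 31152) = √(418342 + 31152) = √449494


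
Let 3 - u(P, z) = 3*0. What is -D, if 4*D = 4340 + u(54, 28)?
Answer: -4343/4 ≈ -1085.8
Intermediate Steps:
u(P, z) = 3 (u(P, z) = 3 - 3*0 = 3 - 1*0 = 3 + 0 = 3)
D = 4343/4 (D = (4340 + 3)/4 = (¼)*4343 = 4343/4 ≈ 1085.8)
-D = -1*4343/4 = -4343/4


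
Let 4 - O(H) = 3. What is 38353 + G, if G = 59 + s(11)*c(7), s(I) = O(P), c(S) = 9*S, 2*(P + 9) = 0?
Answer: 38475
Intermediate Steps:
P = -9 (P = -9 + (½)*0 = -9 + 0 = -9)
O(H) = 1 (O(H) = 4 - 1*3 = 4 - 3 = 1)
s(I) = 1
G = 122 (G = 59 + 1*(9*7) = 59 + 1*63 = 59 + 63 = 122)
38353 + G = 38353 + 122 = 38475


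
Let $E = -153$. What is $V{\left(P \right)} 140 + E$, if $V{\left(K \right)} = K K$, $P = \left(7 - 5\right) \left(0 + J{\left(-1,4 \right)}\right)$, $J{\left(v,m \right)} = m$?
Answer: $8807$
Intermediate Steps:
$P = 8$ ($P = \left(7 - 5\right) \left(0 + 4\right) = 2 \cdot 4 = 8$)
$V{\left(K \right)} = K^{2}$
$V{\left(P \right)} 140 + E = 8^{2} \cdot 140 - 153 = 64 \cdot 140 - 153 = 8960 - 153 = 8807$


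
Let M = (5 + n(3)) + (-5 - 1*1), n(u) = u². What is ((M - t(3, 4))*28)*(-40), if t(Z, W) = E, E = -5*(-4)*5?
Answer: 103040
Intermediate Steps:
E = 100 (E = 20*5 = 100)
t(Z, W) = 100
M = 8 (M = (5 + 3²) + (-5 - 1*1) = (5 + 9) + (-5 - 1) = 14 - 6 = 8)
((M - t(3, 4))*28)*(-40) = ((8 - 1*100)*28)*(-40) = ((8 - 100)*28)*(-40) = -92*28*(-40) = -2576*(-40) = 103040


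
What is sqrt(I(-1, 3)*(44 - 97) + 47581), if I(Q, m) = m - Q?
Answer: sqrt(47369) ≈ 217.64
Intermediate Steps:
sqrt(I(-1, 3)*(44 - 97) + 47581) = sqrt((3 - 1*(-1))*(44 - 97) + 47581) = sqrt((3 + 1)*(-53) + 47581) = sqrt(4*(-53) + 47581) = sqrt(-212 + 47581) = sqrt(47369)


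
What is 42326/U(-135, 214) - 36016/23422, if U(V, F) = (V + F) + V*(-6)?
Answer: 68524382/1487297 ≈ 46.073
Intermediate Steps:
U(V, F) = F - 5*V (U(V, F) = (F + V) - 6*V = F - 5*V)
42326/U(-135, 214) - 36016/23422 = 42326/(214 - 5*(-135)) - 36016/23422 = 42326/(214 + 675) - 36016*1/23422 = 42326/889 - 18008/11711 = 68524382/1487297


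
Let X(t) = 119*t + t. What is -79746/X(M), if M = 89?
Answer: -13291/1780 ≈ -7.4669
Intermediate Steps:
X(t) = 120*t
-79746/X(M) = -79746/(120*89) = -79746/10680 = -79746*1/10680 = -13291/1780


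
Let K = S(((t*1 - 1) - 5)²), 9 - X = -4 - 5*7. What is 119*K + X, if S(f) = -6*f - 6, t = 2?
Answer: -12090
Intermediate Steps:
X = 48 (X = 9 - (-4 - 5*7) = 9 - (-4 - 35) = 9 - 1*(-39) = 9 + 39 = 48)
S(f) = -6 - 6*f
K = -102 (K = -6 - 6*((2*1 - 1) - 5)² = -6 - 6*((2 - 1) - 5)² = -6 - 6*(1 - 5)² = -6 - 6*(-4)² = -6 - 6*16 = -6 - 96 = -102)
119*K + X = 119*(-102) + 48 = -12138 + 48 = -12090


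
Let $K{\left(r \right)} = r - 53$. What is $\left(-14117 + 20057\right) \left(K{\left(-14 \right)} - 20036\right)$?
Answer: $-119411820$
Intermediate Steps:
$K{\left(r \right)} = -53 + r$ ($K{\left(r \right)} = r - 53 = -53 + r$)
$\left(-14117 + 20057\right) \left(K{\left(-14 \right)} - 20036\right) = \left(-14117 + 20057\right) \left(\left(-53 - 14\right) - 20036\right) = 5940 \left(-67 - 20036\right) = 5940 \left(-20103\right) = -119411820$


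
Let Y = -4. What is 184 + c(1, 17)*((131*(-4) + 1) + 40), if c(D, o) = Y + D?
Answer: 1633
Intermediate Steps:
c(D, o) = -4 + D
184 + c(1, 17)*((131*(-4) + 1) + 40) = 184 + (-4 + 1)*((131*(-4) + 1) + 40) = 184 - 3*((-524 + 1) + 40) = 184 - 3*(-523 + 40) = 184 - 3*(-483) = 184 + 1449 = 1633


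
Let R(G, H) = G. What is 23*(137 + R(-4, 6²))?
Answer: 3059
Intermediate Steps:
23*(137 + R(-4, 6²)) = 23*(137 - 4) = 23*133 = 3059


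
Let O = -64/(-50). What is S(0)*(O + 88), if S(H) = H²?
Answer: 0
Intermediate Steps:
O = 32/25 (O = -64*(-1/50) = 32/25 ≈ 1.2800)
S(0)*(O + 88) = 0²*(32/25 + 88) = 0*(2232/25) = 0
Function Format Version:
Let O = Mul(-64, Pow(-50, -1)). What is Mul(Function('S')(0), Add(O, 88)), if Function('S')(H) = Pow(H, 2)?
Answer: 0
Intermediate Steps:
O = Rational(32, 25) (O = Mul(-64, Rational(-1, 50)) = Rational(32, 25) ≈ 1.2800)
Mul(Function('S')(0), Add(O, 88)) = Mul(Pow(0, 2), Add(Rational(32, 25), 88)) = Mul(0, Rational(2232, 25)) = 0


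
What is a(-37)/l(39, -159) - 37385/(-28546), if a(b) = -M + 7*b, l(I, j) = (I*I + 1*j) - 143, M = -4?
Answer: 38293085/34797574 ≈ 1.1005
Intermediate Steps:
l(I, j) = -143 + j + I² (l(I, j) = (I² + j) - 143 = (j + I²) - 143 = -143 + j + I²)
a(b) = 4 + 7*b (a(b) = -1*(-4) + 7*b = 4 + 7*b)
a(-37)/l(39, -159) - 37385/(-28546) = (4 + 7*(-37))/(-143 - 159 + 39²) - 37385/(-28546) = (4 - 259)/(-143 - 159 + 1521) - 37385*(-1/28546) = -255/1219 + 37385/28546 = 38293085/34797574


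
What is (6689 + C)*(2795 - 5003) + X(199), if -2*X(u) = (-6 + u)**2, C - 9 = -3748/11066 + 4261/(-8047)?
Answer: -1318436535965011/89048102 ≈ -1.4806e+7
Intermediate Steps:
C = 362060268/44524051 (C = 9 + (-3748/11066 + 4261/(-8047)) = 9 + (-3748*1/11066 + 4261*(-1/8047)) = 9 + (-1874/5533 - 4261/8047) = 9 - 38656191/44524051 = 362060268/44524051 ≈ 8.1318)
X(u) = -(-6 + u)**2/2
(6689 + C)*(2795 - 5003) + X(199) = (6689 + 362060268/44524051)*(2795 - 5003) - (-6 + 199)**2/2 = (298183437407/44524051)*(-2208) - 1/2*193**2 = -658389029794656/44524051 - 1/2*37249 = -658389029794656/44524051 - 37249/2 = -1318436535965011/89048102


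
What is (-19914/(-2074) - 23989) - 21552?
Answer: -47216060/1037 ≈ -45531.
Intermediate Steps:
(-19914/(-2074) - 23989) - 21552 = (-19914*(-1/2074) - 23989) - 21552 = (9957/1037 - 23989) - 21552 = -24866636/1037 - 21552 = -47216060/1037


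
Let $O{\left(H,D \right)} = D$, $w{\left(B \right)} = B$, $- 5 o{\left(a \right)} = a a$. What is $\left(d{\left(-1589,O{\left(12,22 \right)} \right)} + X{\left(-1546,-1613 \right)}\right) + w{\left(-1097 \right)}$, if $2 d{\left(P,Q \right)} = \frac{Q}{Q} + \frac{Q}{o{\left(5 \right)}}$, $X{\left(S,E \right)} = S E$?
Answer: $\frac{24925993}{10} \approx 2.4926 \cdot 10^{6}$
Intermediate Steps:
$o{\left(a \right)} = - \frac{a^{2}}{5}$ ($o{\left(a \right)} = - \frac{a a}{5} = - \frac{a^{2}}{5}$)
$X{\left(S,E \right)} = E S$
$d{\left(P,Q \right)} = \frac{1}{2} - \frac{Q}{10}$ ($d{\left(P,Q \right)} = \frac{\frac{Q}{Q} + \frac{Q}{\left(- \frac{1}{5}\right) 5^{2}}}{2} = \frac{1 + \frac{Q}{\left(- \frac{1}{5}\right) 25}}{2} = \frac{1 + \frac{Q}{-5}}{2} = \frac{1 + Q \left(- \frac{1}{5}\right)}{2} = \frac{1 - \frac{Q}{5}}{2} = \frac{1}{2} - \frac{Q}{10}$)
$\left(d{\left(-1589,O{\left(12,22 \right)} \right)} + X{\left(-1546,-1613 \right)}\right) + w{\left(-1097 \right)} = \left(\left(\frac{1}{2} - \frac{11}{5}\right) - -2493698\right) - 1097 = \left(\left(\frac{1}{2} - \frac{11}{5}\right) + 2493698\right) - 1097 = \left(- \frac{17}{10} + 2493698\right) - 1097 = \frac{24936963}{10} - 1097 = \frac{24925993}{10}$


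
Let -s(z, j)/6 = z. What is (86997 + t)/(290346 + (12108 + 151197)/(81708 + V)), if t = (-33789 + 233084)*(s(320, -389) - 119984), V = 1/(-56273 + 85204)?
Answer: -57430266268840433767/686351935162509 ≈ -83675.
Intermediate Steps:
s(z, j) = -6*z
V = 1/28931 ≈ 3.4565e-5
t = -24294857680 (t = (-33789 + 233084)*(-6*320 - 119984) = 199295*(-1920 - 119984) = 199295*(-121904) = -24294857680)
(86997 + t)/(290346 + (12108 + 151197)/(81708 + V)) = (86997 - 24294857680)/(290346 + (12108 + 151197)/(81708 + 1/28931)) = -24294770683/(290346 + 163305/(2363894149/28931)) = -24294770683/(290346 + 163305*(28931/2363894149)) = -24294770683/(290346 + 4724576955/2363894149) = -24294770683/686351935162509/2363894149 = -24294770683*2363894149/686351935162509 = -57430266268840433767/686351935162509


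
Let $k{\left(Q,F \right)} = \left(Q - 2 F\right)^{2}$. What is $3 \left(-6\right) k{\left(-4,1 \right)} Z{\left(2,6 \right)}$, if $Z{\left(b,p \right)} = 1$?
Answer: $-648$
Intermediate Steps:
$3 \left(-6\right) k{\left(-4,1 \right)} Z{\left(2,6 \right)} = 3 \left(-6\right) \left(\left(-1\right) \left(-4\right) + 2 \cdot 1\right)^{2} \cdot 1 = - 18 \left(4 + 2\right)^{2} \cdot 1 = - 18 \cdot 6^{2} \cdot 1 = \left(-18\right) 36 \cdot 1 = \left(-648\right) 1 = -648$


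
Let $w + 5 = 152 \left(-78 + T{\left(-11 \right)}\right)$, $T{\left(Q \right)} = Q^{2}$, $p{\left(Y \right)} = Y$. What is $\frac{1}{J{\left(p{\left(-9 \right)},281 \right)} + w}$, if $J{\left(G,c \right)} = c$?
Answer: $\frac{1}{6812} \approx 0.0001468$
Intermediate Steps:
$w = 6531$ ($w = -5 + 152 \left(-78 + \left(-11\right)^{2}\right) = -5 + 152 \left(-78 + 121\right) = -5 + 152 \cdot 43 = -5 + 6536 = 6531$)
$\frac{1}{J{\left(p{\left(-9 \right)},281 \right)} + w} = \frac{1}{281 + 6531} = \frac{1}{6812}$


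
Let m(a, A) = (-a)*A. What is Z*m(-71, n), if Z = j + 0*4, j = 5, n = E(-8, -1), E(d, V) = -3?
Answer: -1065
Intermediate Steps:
n = -3
m(a, A) = -A*a
Z = 5 (Z = 5 + 0*4 = 5 + 0 = 5)
Z*m(-71, n) = 5*(-1*(-3)*(-71)) = 5*(-213) = -1065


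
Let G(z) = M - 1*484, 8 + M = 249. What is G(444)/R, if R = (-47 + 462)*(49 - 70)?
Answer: 81/2905 ≈ 0.027883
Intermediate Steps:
M = 241 (M = -8 + 249 = 241)
R = -8715 (R = 415*(-21) = -8715)
G(z) = -243 (G(z) = 241 - 1*484 = 241 - 484 = -243)
G(444)/R = -243/(-8715) = -243*(-1/8715) = 81/2905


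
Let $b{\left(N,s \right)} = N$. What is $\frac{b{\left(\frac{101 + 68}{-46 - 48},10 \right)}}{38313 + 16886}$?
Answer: $- \frac{169}{5188706} \approx -3.2571 \cdot 10^{-5}$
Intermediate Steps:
$\frac{b{\left(\frac{101 + 68}{-46 - 48},10 \right)}}{38313 + 16886} = \frac{\left(101 + 68\right) \frac{1}{-46 - 48}}{38313 + 16886} = \frac{169 \frac{1}{-94}}{55199} = 169 \left(- \frac{1}{94}\right) \frac{1}{55199} = \left(- \frac{169}{94}\right) \frac{1}{55199} = - \frac{169}{5188706}$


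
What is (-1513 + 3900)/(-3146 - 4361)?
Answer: -2387/7507 ≈ -0.31797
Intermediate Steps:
(-1513 + 3900)/(-3146 - 4361) = 2387/(-7507) = 2387*(-1/7507) = -2387/7507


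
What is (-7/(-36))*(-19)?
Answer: -133/36 ≈ -3.6944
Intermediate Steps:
(-7/(-36))*(-19) = -1/36*(-7)*(-19) = (7/36)*(-19) = -133/36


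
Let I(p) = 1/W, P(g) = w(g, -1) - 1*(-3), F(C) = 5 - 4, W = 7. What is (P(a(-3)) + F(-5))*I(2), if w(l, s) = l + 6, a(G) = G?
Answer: 1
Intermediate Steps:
F(C) = 1
w(l, s) = 6 + l
P(g) = 9 + g (P(g) = (6 + g) - 1*(-3) = (6 + g) + 3 = 9 + g)
I(p) = ⅐ (I(p) = 1/7 = ⅐)
(P(a(-3)) + F(-5))*I(2) = ((9 - 3) + 1)*(⅐) = (6 + 1)*(⅐) = 7*(⅐) = 1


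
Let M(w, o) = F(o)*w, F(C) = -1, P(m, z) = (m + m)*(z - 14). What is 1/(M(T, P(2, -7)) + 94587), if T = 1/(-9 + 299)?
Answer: 290/27430229 ≈ 1.0572e-5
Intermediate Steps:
P(m, z) = 2*m*(-14 + z) (P(m, z) = (2*m)*(-14 + z) = 2*m*(-14 + z))
T = 1/290 ≈ 0.0034483
M(w, o) = -w
1/(M(T, P(2, -7)) + 94587) = 1/(-1*1/290 + 94587) = 1/(-1/290 + 94587) = 1/(27430229/290) = 290/27430229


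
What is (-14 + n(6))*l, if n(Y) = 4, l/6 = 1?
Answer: -60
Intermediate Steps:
l = 6 (l = 6*1 = 6)
(-14 + n(6))*l = (-14 + 4)*6 = -10*6 = -60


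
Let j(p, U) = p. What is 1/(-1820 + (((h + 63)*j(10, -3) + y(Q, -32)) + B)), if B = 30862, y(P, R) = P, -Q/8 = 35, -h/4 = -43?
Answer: 1/31112 ≈ 3.2142e-5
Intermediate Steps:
h = 172 (h = -4*(-43) = 172)
Q = -280 (Q = -8*35 = -280)
1/(-1820 + (((h + 63)*j(10, -3) + y(Q, -32)) + B)) = 1/(-1820 + (((172 + 63)*10 - 280) + 30862)) = 1/(-1820 + ((235*10 - 280) + 30862)) = 1/(-1820 + ((2350 - 280) + 30862)) = 1/(-1820 + (2070 + 30862)) = 1/(-1820 + 32932) = 1/31112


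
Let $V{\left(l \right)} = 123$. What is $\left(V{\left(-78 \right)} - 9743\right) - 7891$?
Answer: $-17511$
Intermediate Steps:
$\left(V{\left(-78 \right)} - 9743\right) - 7891 = \left(123 - 9743\right) - 7891 = -9620 - 7891 = -17511$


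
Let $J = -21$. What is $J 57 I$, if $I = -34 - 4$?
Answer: $45486$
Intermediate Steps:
$I = -38$ ($I = -34 - 4 = -38$)
$J 57 I = \left(-21\right) 57 \left(-38\right) = \left(-1197\right) \left(-38\right) = 45486$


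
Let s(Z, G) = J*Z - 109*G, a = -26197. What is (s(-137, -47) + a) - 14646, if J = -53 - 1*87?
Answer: -16540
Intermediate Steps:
J = -140 (J = -53 - 87 = -140)
s(Z, G) = -140*Z - 109*G
(s(-137, -47) + a) - 14646 = ((-140*(-137) - 109*(-47)) - 26197) - 14646 = ((19180 + 5123) - 26197) - 14646 = (24303 - 26197) - 14646 = -1894 - 14646 = -16540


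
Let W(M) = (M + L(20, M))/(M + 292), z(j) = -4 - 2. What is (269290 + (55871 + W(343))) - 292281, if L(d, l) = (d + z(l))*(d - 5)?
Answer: 20879353/635 ≈ 32881.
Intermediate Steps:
z(j) = -6
L(d, l) = (-6 + d)*(-5 + d) (L(d, l) = (d - 6)*(d - 5) = (-6 + d)*(-5 + d))
W(M) = (210 + M)/(292 + M) (W(M) = (M + (30 + 20² - 11*20))/(M + 292) = (M + (30 + 400 - 220))/(292 + M) = (M + 210)/(292 + M) = (210 + M)/(292 + M))
(269290 + (55871 + W(343))) - 292281 = (269290 + (55871 + (210 + 343)/(292 + 343))) - 292281 = (269290 + (55871 + 553/635)) - 292281 = (269290 + 35478638/635) - 292281 = 206477788/635 - 292281 = 20879353/635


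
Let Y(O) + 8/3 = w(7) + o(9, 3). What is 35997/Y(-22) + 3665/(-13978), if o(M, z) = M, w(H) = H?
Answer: 754675799/279560 ≈ 2699.5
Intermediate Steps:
Y(O) = 40/3 (Y(O) = -8/3 + (7 + 9) = -8/3 + 16 = 40/3)
35997/Y(-22) + 3665/(-13978) = 35997/(40/3) + 3665/(-13978) = 35997*(3/40) + 3665*(-1/13978) = 107991/40 - 3665/13978 = 754675799/279560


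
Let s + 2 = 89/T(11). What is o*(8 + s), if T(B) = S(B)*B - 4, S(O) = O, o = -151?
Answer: -119441/117 ≈ -1020.9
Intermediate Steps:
T(B) = -4 + B² (T(B) = B*B - 4 = B² - 4 = -4 + B²)
s = -145/117 (s = -2 + 89/(-4 + 11²) = -2 + 89/(-4 + 121) = -2 + 89/117 = -145/117 ≈ -1.2393)
o*(8 + s) = -151*(8 - 145/117) = -151*791/117 = -119441/117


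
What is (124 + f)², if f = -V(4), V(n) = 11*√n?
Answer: 10404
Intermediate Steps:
f = -22 (f = -11*√4 = -11*2 = -1*22 = -22)
(124 + f)² = (124 - 22)² = 102² = 10404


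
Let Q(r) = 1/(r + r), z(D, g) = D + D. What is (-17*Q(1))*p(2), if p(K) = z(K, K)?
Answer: -34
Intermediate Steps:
z(D, g) = 2*D
p(K) = 2*K
Q(r) = 1/(2*r)
(-17*Q(1))*p(2) = (-17/(2*1))*(2*2) = -17/2*4 = -34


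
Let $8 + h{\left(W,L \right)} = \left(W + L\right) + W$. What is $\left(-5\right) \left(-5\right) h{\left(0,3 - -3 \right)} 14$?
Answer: $-700$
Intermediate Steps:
$h{\left(W,L \right)} = -8 + L + 2 W$ ($h{\left(W,L \right)} = -8 + \left(\left(W + L\right) + W\right) = -8 + \left(\left(L + W\right) + W\right) = -8 + \left(L + 2 W\right) = -8 + L + 2 W$)
$\left(-5\right) \left(-5\right) h{\left(0,3 - -3 \right)} 14 = \left(-5\right) \left(-5\right) \left(-8 + \left(3 - -3\right) + 2 \cdot 0\right) 14 = 25 \left(-8 + \left(3 + 3\right) + 0\right) 14 = 25 \left(-8 + 6 + 0\right) 14 = 25 \left(-2\right) 14 = \left(-50\right) 14 = -700$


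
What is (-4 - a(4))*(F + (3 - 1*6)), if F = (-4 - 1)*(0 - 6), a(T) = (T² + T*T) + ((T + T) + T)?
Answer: -1296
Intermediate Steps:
a(T) = 2*T² + 3*T (a(T) = (T² + T²) + (2*T + T) = 2*T² + 3*T)
F = 30 (F = -5*(-6) = 30)
(-4 - a(4))*(F + (3 - 1*6)) = (-4 - 4*(3 + 2*4))*(30 + (3 - 1*6)) = (-4 - 4*(3 + 8))*(30 + (3 - 6)) = (-4 - 4*11)*(30 - 3) = (-4 - 1*44)*27 = (-4 - 44)*27 = -48*27 = -1296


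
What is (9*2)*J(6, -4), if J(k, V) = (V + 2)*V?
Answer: 144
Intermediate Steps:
J(k, V) = V*(2 + V) (J(k, V) = (2 + V)*V = V*(2 + V))
(9*2)*J(6, -4) = (9*2)*(-4*(2 - 4)) = 18*(-4*(-2)) = 18*8 = 144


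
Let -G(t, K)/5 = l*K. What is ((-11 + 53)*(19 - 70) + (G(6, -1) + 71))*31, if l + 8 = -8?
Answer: -66681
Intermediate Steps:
l = -16 (l = -8 - 8 = -16)
G(t, K) = 80*K (G(t, K) = -(-80)*K = 80*K)
((-11 + 53)*(19 - 70) + (G(6, -1) + 71))*31 = ((-11 + 53)*(19 - 70) + (80*(-1) + 71))*31 = (42*(-51) + (-80 + 71))*31 = (-2142 - 9)*31 = -2151*31 = -66681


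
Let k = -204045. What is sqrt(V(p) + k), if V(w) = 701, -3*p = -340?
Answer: 4*I*sqrt(12709) ≈ 450.94*I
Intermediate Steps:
p = 340/3 (p = -1/3*(-340) = 340/3 ≈ 113.33)
sqrt(V(p) + k) = sqrt(701 - 204045) = sqrt(-203344) = 4*I*sqrt(12709)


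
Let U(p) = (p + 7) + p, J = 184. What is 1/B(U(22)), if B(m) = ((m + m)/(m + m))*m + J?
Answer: 1/235 ≈ 0.0042553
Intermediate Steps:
U(p) = 7 + 2*p (U(p) = (7 + p) + p = 7 + 2*p)
B(m) = 184 + m (B(m) = ((m + m)/(m + m))*m + 184 = ((2*m)/((2*m)))*m + 184 = ((2*m)*(1/(2*m)))*m + 184 = 1*m + 184 = m + 184 = 184 + m)
1/B(U(22)) = 1/(184 + (7 + 2*22)) = 1/(184 + (7 + 44)) = 1/(184 + 51) = 1/235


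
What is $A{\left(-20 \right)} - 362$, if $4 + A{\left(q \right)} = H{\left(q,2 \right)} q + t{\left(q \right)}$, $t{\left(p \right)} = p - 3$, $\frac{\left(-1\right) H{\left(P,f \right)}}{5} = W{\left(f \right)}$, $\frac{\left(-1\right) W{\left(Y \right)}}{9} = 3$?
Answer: $-3089$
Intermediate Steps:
$W{\left(Y \right)} = -27$ ($W{\left(Y \right)} = \left(-9\right) 3 = -27$)
$H{\left(P,f \right)} = 135$ ($H{\left(P,f \right)} = \left(-5\right) \left(-27\right) = 135$)
$t{\left(p \right)} = -3 + p$
$A{\left(q \right)} = -7 + 136 q$ ($A{\left(q \right)} = -4 + \left(135 q + \left(-3 + q\right)\right) = -4 + \left(-3 + 136 q\right) = -7 + 136 q$)
$A{\left(-20 \right)} - 362 = \left(-7 + 136 \left(-20\right)\right) - 362 = \left(-7 - 2720\right) - 362 = -2727 - 362 = -3089$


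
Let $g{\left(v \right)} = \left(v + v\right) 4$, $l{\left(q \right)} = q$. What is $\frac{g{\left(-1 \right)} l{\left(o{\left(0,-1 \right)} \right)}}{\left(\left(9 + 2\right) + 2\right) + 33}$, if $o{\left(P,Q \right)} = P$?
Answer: $0$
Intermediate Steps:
$g{\left(v \right)} = 8 v$ ($g{\left(v \right)} = 2 v 4 = 8 v$)
$\frac{g{\left(-1 \right)} l{\left(o{\left(0,-1 \right)} \right)}}{\left(\left(9 + 2\right) + 2\right) + 33} = \frac{8 \left(-1\right) 0}{\left(\left(9 + 2\right) + 2\right) + 33} = \frac{\left(-8\right) 0}{\left(11 + 2\right) + 33} = \frac{0}{13 + 33} = \frac{0}{46} = 0 \cdot \frac{1}{46} = 0$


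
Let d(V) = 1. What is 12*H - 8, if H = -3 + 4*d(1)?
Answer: 4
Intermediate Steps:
H = 1 (H = -3 + 4*1 = -3 + 4 = 1)
12*H - 8 = 12*1 - 8 = 12 - 8 = 4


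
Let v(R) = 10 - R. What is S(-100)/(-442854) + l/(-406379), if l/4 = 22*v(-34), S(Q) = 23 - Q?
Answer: -588238435/59988855222 ≈ -0.0098058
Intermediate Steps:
l = 3872 (l = 4*(22*(10 - 1*(-34))) = 4*(22*(10 + 34)) = 4*(22*44) = 4*968 = 3872)
S(-100)/(-442854) + l/(-406379) = (23 - 1*(-100))/(-442854) + 3872/(-406379) = (23 + 100)*(-1/442854) + 3872*(-1/406379) = 123*(-1/442854) - 3872/406379 = -41/147618 - 3872/406379 = -588238435/59988855222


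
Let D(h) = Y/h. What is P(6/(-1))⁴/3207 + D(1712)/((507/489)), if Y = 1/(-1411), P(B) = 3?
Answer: 11022354569/436410492752 ≈ 0.025257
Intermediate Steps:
Y = -1/1411 ≈ -0.00070872
D(h) = -1/(1411*h)
P(6/(-1))⁴/3207 + D(1712)/((507/489)) = 3⁴/3207 + (-1/1411/1712)/((507/489)) = 81*(1/3207) + (-1/1411*1/1712)/((507*(1/489))) = 27/1069 - 1/(2415632*169/163) = 27/1069 - 1/2415632*163/169 = 27/1069 - 163/408241808 = 11022354569/436410492752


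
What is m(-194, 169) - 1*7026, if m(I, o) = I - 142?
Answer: -7362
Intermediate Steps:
m(I, o) = -142 + I
m(-194, 169) - 1*7026 = (-142 - 194) - 1*7026 = -336 - 7026 = -7362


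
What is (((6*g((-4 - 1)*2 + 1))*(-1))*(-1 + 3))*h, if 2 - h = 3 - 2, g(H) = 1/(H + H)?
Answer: 2/3 ≈ 0.66667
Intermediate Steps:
g(H) = 1/(2*H)
h = 1 (h = 2 - (3 - 2) = 2 - 1*1 = 2 - 1 = 1)
(((6*g((-4 - 1)*2 + 1))*(-1))*(-1 + 3))*h = (((6*(1/(2*((-4 - 1)*2 + 1))))*(-1))*(-1 + 3))*1 = (((6*(1/(2*(-5*2 + 1))))*(-1))*2)*1 = (((6*(1/(2*(-10 + 1))))*(-1))*2)*1 = (((6*((1/2)/(-9)))*(-1))*2)*1 = (((6*((1/2)*(-1/9)))*(-1))*2)*1 = (((6*(-1/18))*(-1))*2)*1 = (-1/3*(-1)*2)*1 = ((1/3)*2)*1 = (2/3)*1 = 2/3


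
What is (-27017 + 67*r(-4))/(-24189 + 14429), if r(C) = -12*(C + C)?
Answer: 4117/1952 ≈ 2.1091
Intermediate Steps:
r(C) = -24*C
(-27017 + 67*r(-4))/(-24189 + 14429) = (-27017 + 67*(-24*(-4)))/(-24189 + 14429) = (-27017 + 67*96)/(-9760) = (-27017 + 6432)*(-1/9760) = -20585*(-1/9760) = 4117/1952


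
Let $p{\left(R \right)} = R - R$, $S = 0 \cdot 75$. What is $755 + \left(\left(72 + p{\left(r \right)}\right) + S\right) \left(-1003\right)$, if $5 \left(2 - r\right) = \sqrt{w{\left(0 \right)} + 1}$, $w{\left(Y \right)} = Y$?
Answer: $-71461$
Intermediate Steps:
$S = 0$
$r = \frac{9}{5}$ ($r = 2 - \frac{\sqrt{0 + 1}}{5} = 2 - \frac{\sqrt{1}}{5} = 2 - \frac{1}{5} = \frac{9}{5} \approx 1.8$)
$p{\left(R \right)} = 0$
$755 + \left(\left(72 + p{\left(r \right)}\right) + S\right) \left(-1003\right) = 755 + \left(\left(72 + 0\right) + 0\right) \left(-1003\right) = 755 + \left(72 + 0\right) \left(-1003\right) = 755 + 72 \left(-1003\right) = 755 - 72216 = -71461$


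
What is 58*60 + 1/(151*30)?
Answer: 15764401/4530 ≈ 3480.0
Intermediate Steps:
58*60 + 1/(151*30) = 3480 + (1/151)*(1/30) = 3480 + 1/4530 = 15764401/4530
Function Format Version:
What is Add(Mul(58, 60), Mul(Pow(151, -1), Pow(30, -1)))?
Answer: Rational(15764401, 4530) ≈ 3480.0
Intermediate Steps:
Add(Mul(58, 60), Mul(Pow(151, -1), Pow(30, -1))) = Add(3480, Mul(Rational(1, 151), Rational(1, 30))) = Add(3480, Rational(1, 4530)) = Rational(15764401, 4530)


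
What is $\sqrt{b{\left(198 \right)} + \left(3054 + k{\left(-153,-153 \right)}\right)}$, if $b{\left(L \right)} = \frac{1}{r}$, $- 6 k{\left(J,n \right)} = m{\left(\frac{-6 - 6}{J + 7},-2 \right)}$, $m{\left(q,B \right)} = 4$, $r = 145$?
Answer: $\frac{\sqrt{577768305}}{435} \approx 55.257$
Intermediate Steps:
$k{\left(J,n \right)} = - \frac{2}{3}$ ($k{\left(J,n \right)} = \left(- \frac{1}{6}\right) 4 = - \frac{2}{3}$)
$b{\left(L \right)} = \frac{1}{145}$
$\sqrt{b{\left(198 \right)} + \left(3054 + k{\left(-153,-153 \right)}\right)} = \sqrt{\frac{1}{145} + \left(3054 - \frac{2}{3}\right)} = \sqrt{\frac{1}{145} + \frac{9160}{3}} = \sqrt{\frac{1328203}{435}} = \frac{\sqrt{577768305}}{435}$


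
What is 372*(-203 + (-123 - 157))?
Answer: -179676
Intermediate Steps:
372*(-203 + (-123 - 157)) = 372*(-203 - 280) = 372*(-483) = -179676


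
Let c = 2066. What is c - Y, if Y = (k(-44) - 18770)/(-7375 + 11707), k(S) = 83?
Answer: 2989533/1444 ≈ 2070.3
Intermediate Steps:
Y = -6229/1444 (Y = (83 - 18770)/(-7375 + 11707) = -18687/4332 = -18687*1/4332 = -6229/1444 ≈ -4.3137)
c - Y = 2066 - 1*(-6229/1444) = 2066 + 6229/1444 = 2989533/1444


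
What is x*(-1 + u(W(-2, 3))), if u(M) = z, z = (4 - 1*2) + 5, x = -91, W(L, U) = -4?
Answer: -546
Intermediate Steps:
z = 7 (z = (4 - 2) + 5 = 2 + 5 = 7)
u(M) = 7
x*(-1 + u(W(-2, 3))) = -91*(-1 + 7) = -91*6 = -546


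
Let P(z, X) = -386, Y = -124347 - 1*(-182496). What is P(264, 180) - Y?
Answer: -58535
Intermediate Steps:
Y = 58149 (Y = -124347 + 182496 = 58149)
P(264, 180) - Y = -386 - 1*58149 = -386 - 58149 = -58535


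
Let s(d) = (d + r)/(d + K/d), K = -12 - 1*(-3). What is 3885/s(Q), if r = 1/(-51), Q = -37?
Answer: 455175/118 ≈ 3857.4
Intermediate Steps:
r = -1/51 ≈ -0.019608
K = -9 (K = -12 + 3 = -9)
s(d) = (-1/51 + d)/(d - 9/d) (s(d) = (d - 1/51)/(d - 9/d) = (-1/51 + d)/(d - 9/d))
3885/s(Q) = 3885/(((1/51)*(-37)*(-1 + 51*(-37))/(-9 + (-37)²))) = 3885/(((1/51)*(-37)*(-1 - 1887)/(-9 + 1369))) = 3885/(((1/51)*(-37)*(-1888)/1360)) = 3885/(((1/51)*(-37)*(1/1360)*(-1888))) = 3885/(4366/4335) = 3885*(4335/4366) = 455175/118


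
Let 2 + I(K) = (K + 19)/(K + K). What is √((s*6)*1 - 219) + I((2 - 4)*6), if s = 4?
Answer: -55/24 + I*√195 ≈ -2.2917 + 13.964*I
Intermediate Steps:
I(K) = -2 + (19 + K)/(2*K) (I(K) = -2 + (K + 19)/(K + K) = -2 + (19 + K)/((2*K)) = -2 + (19 + K)*(1/(2*K)) = -2 + (19 + K)/(2*K))
√((s*6)*1 - 219) + I((2 - 4)*6) = √((4*6)*1 - 219) + (19 - 3*(2 - 4)*6)/(2*(((2 - 4)*6))) = √(24*1 - 219) + (19 - (-6)*6)/(2*((-2*6))) = √(24 - 219) + (½)*(19 - 3*(-12))/(-12) = √(-195) + (½)*(-1/12)*(19 + 36) = I*√195 + (½)*(-1/12)*55 = I*√195 - 55/24 = -55/24 + I*√195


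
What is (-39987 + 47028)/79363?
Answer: 7041/79363 ≈ 0.088719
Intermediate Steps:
(-39987 + 47028)/79363 = 7041*(1/79363) = 7041/79363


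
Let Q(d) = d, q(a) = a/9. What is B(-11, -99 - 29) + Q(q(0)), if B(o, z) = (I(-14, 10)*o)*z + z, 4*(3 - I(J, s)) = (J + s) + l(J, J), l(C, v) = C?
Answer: 10432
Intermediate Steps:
q(a) = a/9 (q(a) = a*(⅑) = a/9)
I(J, s) = 3 - J/2 - s/4 (I(J, s) = 3 - ((J + s) + J)/4 = 3 - (s + 2*J)/4 = 3 + (-J/2 - s/4) = 3 - J/2 - s/4)
B(o, z) = z + 15*o*z/2 (B(o, z) = ((3 - ½*(-14) - ¼*10)*o)*z + z = ((3 + 7 - 5/2)*o)*z + z = (15*o/2)*z + z = 15*o*z/2 + z = z + 15*o*z/2)
B(-11, -99 - 29) + Q(q(0)) = (-99 - 29)*(2 + 15*(-11))/2 + (⅑)*0 = (½)*(-128)*(2 - 165) + 0 = (½)*(-128)*(-163) + 0 = 10432 + 0 = 10432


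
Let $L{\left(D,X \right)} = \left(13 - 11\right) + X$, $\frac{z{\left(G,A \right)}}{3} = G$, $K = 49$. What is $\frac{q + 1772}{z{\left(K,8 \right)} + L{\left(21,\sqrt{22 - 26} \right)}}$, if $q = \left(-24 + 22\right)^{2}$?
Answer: $\frac{264624}{22205} - \frac{3552 i}{22205} \approx 11.917 - 0.15996 i$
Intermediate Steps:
$z{\left(G,A \right)} = 3 G$
$q = 4$ ($q = \left(-2\right)^{2} = 4$)
$L{\left(D,X \right)} = 2 + X$ ($L{\left(D,X \right)} = \left(13 - 11\right) + X = 2 + X$)
$\frac{q + 1772}{z{\left(K,8 \right)} + L{\left(21,\sqrt{22 - 26} \right)}} = \frac{4 + 1772}{3 \cdot 49 + \left(2 + \sqrt{22 - 26}\right)} = \frac{1776}{147 + \left(2 + \sqrt{-4}\right)} = \frac{1776}{147 + \left(2 + 2 i\right)} = \frac{1776}{149 + 2 i} = 1776 \frac{149 - 2 i}{22205} = \frac{1776 \left(149 - 2 i\right)}{22205}$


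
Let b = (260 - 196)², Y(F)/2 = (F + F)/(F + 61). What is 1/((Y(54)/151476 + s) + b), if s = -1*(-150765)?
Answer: 1451645/224803196363 ≈ 6.4574e-6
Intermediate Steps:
Y(F) = 4*F/(61 + F) (Y(F) = 2*((F + F)/(F + 61)) = 2*((2*F)/(61 + F)) = 2*(2*F/(61 + F)) = 4*F/(61 + F))
b = 4096 (b = 64² = 4096)
s = 150765
1/((Y(54)/151476 + s) + b) = 1/(((4*54/(61 + 54))/151476 + 150765) + 4096) = 1/(((4*54/115)*(1/151476) + 150765) + 4096) = 1/(((4*54*(1/115))*(1/151476) + 150765) + 4096) = 1/(((216/115)*(1/151476) + 150765) + 4096) = 1/((18/1451645 + 150765) + 4096) = 1/(218857258443/1451645 + 4096) = 1/(224803196363/1451645) = 1451645/224803196363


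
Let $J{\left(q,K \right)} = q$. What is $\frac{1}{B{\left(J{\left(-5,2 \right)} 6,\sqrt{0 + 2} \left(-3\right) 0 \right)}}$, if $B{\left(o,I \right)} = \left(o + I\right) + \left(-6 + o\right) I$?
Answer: $- \frac{1}{30} \approx -0.033333$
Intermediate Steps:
$B{\left(o,I \right)} = I + o + I \left(-6 + o\right)$ ($B{\left(o,I \right)} = \left(I + o\right) + I \left(-6 + o\right) = I + o + I \left(-6 + o\right)$)
$\frac{1}{B{\left(J{\left(-5,2 \right)} 6,\sqrt{0 + 2} \left(-3\right) 0 \right)}} = \frac{1}{\left(-5\right) 6 - 5 \sqrt{0 + 2} \left(-3\right) 0 + \sqrt{0 + 2} \left(-3\right) 0 \left(\left(-5\right) 6\right)} = \frac{1}{-30 - 5 \sqrt{2} \left(-3\right) 0 + \sqrt{2} \left(-3\right) 0 \left(-30\right)} = \frac{1}{-30 - 5 - 3 \sqrt{2} \cdot 0 + - 3 \sqrt{2} \cdot 0 \left(-30\right)} = \frac{1}{-30 - 0 + 0 \left(-30\right)} = \frac{1}{-30 + 0 + 0} = \frac{1}{-30} = - \frac{1}{30}$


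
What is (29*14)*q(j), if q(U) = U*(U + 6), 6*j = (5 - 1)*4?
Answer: 84448/9 ≈ 9383.1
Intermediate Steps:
j = 8/3 (j = ((5 - 1)*4)/6 = (4*4)/6 = (⅙)*16 = 8/3 ≈ 2.6667)
q(U) = U*(6 + U)
(29*14)*q(j) = (29*14)*(8*(6 + 8/3)/3) = 406*((8/3)*(26/3)) = 406*(208/9) = 84448/9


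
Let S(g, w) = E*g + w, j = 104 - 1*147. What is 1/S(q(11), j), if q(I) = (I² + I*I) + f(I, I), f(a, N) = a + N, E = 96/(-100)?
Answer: -25/7411 ≈ -0.0033734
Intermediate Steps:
E = -24/25 (E = 96*(-1/100) = -24/25 ≈ -0.96000)
j = -43 (j = 104 - 147 = -43)
f(a, N) = N + a
q(I) = 2*I + 2*I² (q(I) = (I² + I*I) + (I + I) = (I² + I²) + 2*I = 2*I² + 2*I = 2*I + 2*I²)
S(g, w) = w - 24*g/25 (S(g, w) = -24*g/25 + w = w - 24*g/25)
1/S(q(11), j) = 1/(-43 - 48*11*(1 + 11)/25) = 1/(-43 - 48*11*12/25) = 1/(-43 - 24/25*264) = 1/(-43 - 6336/25) = 1/(-7411/25) = -25/7411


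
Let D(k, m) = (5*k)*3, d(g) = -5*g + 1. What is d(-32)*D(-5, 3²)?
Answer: -12075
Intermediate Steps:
d(g) = 1 - 5*g
D(k, m) = 15*k
d(-32)*D(-5, 3²) = (1 - 5*(-32))*(15*(-5)) = (1 + 160)*(-75) = 161*(-75) = -12075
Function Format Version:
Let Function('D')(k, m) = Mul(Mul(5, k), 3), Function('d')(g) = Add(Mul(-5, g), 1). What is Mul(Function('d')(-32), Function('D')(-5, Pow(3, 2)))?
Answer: -12075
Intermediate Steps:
Function('d')(g) = Add(1, Mul(-5, g))
Function('D')(k, m) = Mul(15, k)
Mul(Function('d')(-32), Function('D')(-5, Pow(3, 2))) = Mul(Add(1, Mul(-5, -32)), Mul(15, -5)) = Mul(Add(1, 160), -75) = Mul(161, -75) = -12075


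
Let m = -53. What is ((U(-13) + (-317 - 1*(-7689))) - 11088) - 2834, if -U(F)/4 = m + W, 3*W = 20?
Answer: -19094/3 ≈ -6364.7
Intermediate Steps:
W = 20/3 (W = (⅓)*20 = 20/3 ≈ 6.6667)
U(F) = 556/3 (U(F) = -4*(-53 + 20/3) = -4*(-139/3) = 556/3)
((U(-13) + (-317 - 1*(-7689))) - 11088) - 2834 = ((556/3 + (-317 - 1*(-7689))) - 11088) - 2834 = ((556/3 + (-317 + 7689)) - 11088) - 2834 = ((556/3 + 7372) - 11088) - 2834 = (22672/3 - 11088) - 2834 = -10592/3 - 2834 = -19094/3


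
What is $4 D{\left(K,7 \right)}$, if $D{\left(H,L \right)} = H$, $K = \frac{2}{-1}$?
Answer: $-8$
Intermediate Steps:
$K = -2$ ($K = 2 \left(-1\right) = -2$)
$4 D{\left(K,7 \right)} = 4 \left(-2\right) = -8$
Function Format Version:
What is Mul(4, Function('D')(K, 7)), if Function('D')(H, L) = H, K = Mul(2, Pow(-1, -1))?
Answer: -8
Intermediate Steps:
K = -2 (K = Mul(2, -1) = -2)
Mul(4, Function('D')(K, 7)) = Mul(4, -2) = -8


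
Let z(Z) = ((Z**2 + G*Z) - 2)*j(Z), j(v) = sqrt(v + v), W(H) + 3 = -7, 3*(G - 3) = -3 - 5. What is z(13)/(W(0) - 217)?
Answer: -514*sqrt(26)/681 ≈ -3.8486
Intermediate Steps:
G = 1/3 (G = 3 + (-3 - 5)/3 = 3 + (1/3)*(-8) = 3 - 8/3 = 1/3 ≈ 0.33333)
W(H) = -10 (W(H) = -3 - 7 = -10)
j(v) = sqrt(2)*sqrt(v) (j(v) = sqrt(2*v) = sqrt(2)*sqrt(v))
z(Z) = sqrt(2)*sqrt(Z)*(-2 + Z**2 + Z/3) (z(Z) = ((Z**2 + Z/3) - 2)*(sqrt(2)*sqrt(Z)) = (-2 + Z**2 + Z/3)*(sqrt(2)*sqrt(Z)) = sqrt(2)*sqrt(Z)*(-2 + Z**2 + Z/3))
z(13)/(W(0) - 217) = (sqrt(2)*sqrt(13)*(-2 + 13**2 + (1/3)*13))/(-10 - 217) = (sqrt(2)*sqrt(13)*(-2 + 169 + 13/3))/(-227) = -sqrt(2)*sqrt(13)*514/(227*3) = -514*sqrt(26)/681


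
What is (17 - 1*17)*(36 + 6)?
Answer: 0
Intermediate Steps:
(17 - 1*17)*(36 + 6) = (17 - 17)*42 = 0*42 = 0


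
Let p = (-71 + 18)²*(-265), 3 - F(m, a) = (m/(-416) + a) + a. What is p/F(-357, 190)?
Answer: 309664160/157189 ≈ 1970.0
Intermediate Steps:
F(m, a) = 3 - 2*a + m/416 (F(m, a) = 3 - ((m/(-416) + a) + a) = 3 - ((m*(-1/416) + a) + a) = 3 - ((-m/416 + a) + a) = 3 - ((a - m/416) + a) = 3 - (2*a - m/416) = 3 + (-2*a + m/416) = 3 - 2*a + m/416)
p = -744385 (p = (-53)²*(-265) = 2809*(-265) = -744385)
p/F(-357, 190) = -744385/(3 - 2*190 + (1/416)*(-357)) = -744385/(3 - 380 - 357/416) = -744385/(-157189/416) = -744385*(-416/157189) = 309664160/157189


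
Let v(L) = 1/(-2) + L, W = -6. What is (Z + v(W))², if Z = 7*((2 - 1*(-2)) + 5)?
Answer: 12769/4 ≈ 3192.3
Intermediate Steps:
Z = 63 (Z = 7*((2 + 2) + 5) = 7*(4 + 5) = 7*9 = 63)
v(L) = -½ + L
(Z + v(W))² = (63 + (-½ - 6))² = (63 - 13/2)² = (113/2)² = 12769/4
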